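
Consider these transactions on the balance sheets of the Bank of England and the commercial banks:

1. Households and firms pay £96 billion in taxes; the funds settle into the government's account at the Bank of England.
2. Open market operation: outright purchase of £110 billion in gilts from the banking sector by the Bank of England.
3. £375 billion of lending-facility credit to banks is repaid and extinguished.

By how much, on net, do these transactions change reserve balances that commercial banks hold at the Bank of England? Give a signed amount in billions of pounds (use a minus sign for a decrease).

Government account inflow £96 billion: funds move from bank reserves into the government account → −£96B.
OMO purchase (from banks) £110 billion: the Bank of England pays by crediting reserve accounts → +£110B.
Discount-window repayment £375 billion: repayment is debited from reserves → −£375B.
Net: −96 + 110 − 375 = -£361 billion.

-£361 billion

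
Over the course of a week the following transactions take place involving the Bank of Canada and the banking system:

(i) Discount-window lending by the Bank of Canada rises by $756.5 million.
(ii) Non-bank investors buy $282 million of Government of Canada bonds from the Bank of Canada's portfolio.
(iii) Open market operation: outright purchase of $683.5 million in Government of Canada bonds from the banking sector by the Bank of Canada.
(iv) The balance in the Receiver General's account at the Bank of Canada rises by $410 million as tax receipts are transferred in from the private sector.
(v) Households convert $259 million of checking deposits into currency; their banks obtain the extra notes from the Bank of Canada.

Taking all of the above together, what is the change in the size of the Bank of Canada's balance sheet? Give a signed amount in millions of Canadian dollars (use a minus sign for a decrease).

+$1158 million

Bank of Canada balance sheet:
  Assets:      Securities +$401.5M, Loans to banks +$756.5M
  Liabilities: Bank reserves +$489M, Currency in circulation +$259M, Government deposits +$410M
Change in total Bank of Canada assets = +$1158 million.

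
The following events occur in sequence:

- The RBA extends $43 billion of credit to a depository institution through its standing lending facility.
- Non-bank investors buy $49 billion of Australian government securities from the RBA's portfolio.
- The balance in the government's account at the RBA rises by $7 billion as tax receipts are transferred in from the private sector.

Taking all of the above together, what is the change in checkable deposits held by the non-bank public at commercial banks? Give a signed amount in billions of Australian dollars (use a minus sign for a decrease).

-$56 billion

Discount-window loan $43 billion: the counterparty is a bank, so public deposits are unchanged → 0.
Asset sale (to non-banks) $49 billion: non-bank counterparties' bank balances fall → −$49B.
Government account inflow $7 billion: non-bank counterparties' bank balances fall → −$7B.
Net: 0 − 49 − 7 = -$56 billion.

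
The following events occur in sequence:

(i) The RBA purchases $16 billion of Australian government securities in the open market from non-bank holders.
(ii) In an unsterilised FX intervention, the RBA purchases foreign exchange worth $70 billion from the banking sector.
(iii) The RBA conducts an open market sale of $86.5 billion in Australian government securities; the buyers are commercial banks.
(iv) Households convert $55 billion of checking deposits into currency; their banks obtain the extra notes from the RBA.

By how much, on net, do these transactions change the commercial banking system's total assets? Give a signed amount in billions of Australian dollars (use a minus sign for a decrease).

-$39 billion

Asset purchase (from non-banks) $16 billion: bank balance sheets expand → +$16B.
FX purchase $70 billion: just an asset swap on bank balance sheets → 0.
OMO sale (to banks) $86.5 billion: just an asset swap on bank balance sheets → 0.
Currency withdrawal $55 billion: bank balance sheets shrink → −$55B.
Net: 16 + 0 + 0 − 55 = -$39 billion.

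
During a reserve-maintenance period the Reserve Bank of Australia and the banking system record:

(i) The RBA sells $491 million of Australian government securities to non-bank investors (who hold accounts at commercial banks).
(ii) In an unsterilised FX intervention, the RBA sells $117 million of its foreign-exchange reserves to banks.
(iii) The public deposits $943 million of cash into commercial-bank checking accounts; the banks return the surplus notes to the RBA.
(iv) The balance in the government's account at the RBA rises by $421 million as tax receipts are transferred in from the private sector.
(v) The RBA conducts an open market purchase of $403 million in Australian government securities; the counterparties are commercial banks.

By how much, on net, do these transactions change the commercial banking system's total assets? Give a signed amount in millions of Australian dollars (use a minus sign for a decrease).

+$31 million

RBA balance sheet:
  Assets:      Securities −$88M, Foreign assets −$117M
  Liabilities: Bank reserves +$317M, Currency in circulation −$943M, Government deposits +$421M
Commercial banking system:
  Assets:      Reserves at CB +$317M, Securities −$403M, Foreign assets +$117M
  Liabilities: Checkable deposits +$31M
Change in total bank assets = +$31 million.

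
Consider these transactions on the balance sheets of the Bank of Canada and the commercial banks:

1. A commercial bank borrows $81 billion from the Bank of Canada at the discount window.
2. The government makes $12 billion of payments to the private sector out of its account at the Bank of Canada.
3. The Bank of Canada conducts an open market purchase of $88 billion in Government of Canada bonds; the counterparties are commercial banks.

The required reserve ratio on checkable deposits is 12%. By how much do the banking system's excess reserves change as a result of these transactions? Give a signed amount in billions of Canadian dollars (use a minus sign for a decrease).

+$179.56 billion

Discount-window loan $81 billion: reserves +$81B, deposits 0.
Government spending $12 billion: reserves +$12B, deposits +$12B.
OMO purchase (from banks) $88 billion: reserves +$88B, deposits 0.
Totals: Δreserves = +$181B, Δdeposits = +$12B.
Δrequired reserves = 12% × +$12B = +$1.44B.
Δexcess reserves = Δreserves − Δrequired = +$181B − (+$1.44B) = +$179.56 billion.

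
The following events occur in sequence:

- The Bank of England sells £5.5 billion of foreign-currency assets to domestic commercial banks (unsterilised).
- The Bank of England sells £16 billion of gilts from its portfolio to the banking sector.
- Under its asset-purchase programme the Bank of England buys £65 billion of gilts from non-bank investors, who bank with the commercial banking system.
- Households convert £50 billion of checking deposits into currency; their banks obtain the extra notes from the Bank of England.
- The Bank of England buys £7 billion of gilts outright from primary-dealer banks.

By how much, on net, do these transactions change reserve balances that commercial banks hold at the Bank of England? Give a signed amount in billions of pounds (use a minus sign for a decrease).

FX sale £5.5 billion: the buying banks pay out of their reserve balances → −£5.5B.
OMO sale (to banks) £16 billion: the buying banks pay out of their reserve balances → −£16B.
Asset purchase (from non-banks) £65 billion: the Bank of England pays by crediting reserve accounts → +£65B.
Currency withdrawal £50 billion: banks swap reserves for currency → −£50B.
OMO purchase (from banks) £7 billion: the Bank of England pays by crediting reserve accounts → +£7B.
Net: −5.5 − 16 + 65 − 50 + 7 = +£0.5 billion.

+£0.5 billion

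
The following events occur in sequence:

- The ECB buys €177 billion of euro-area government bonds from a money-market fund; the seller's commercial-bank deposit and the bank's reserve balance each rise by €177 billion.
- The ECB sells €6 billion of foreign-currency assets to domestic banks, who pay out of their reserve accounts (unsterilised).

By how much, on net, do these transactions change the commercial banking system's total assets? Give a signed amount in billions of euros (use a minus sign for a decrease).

+€177 billion

Asset purchase (from non-banks) €177 billion: bank balance sheets expand → +€177B.
FX sale €6 billion: just an asset swap on bank balance sheets → 0.
Net: 177 + 0 = +€177 billion.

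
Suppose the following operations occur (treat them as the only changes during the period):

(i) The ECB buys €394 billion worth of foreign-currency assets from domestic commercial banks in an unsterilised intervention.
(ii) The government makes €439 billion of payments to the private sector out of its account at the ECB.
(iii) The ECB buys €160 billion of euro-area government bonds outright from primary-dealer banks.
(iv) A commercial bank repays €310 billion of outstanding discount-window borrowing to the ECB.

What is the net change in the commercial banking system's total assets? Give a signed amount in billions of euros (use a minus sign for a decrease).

ECB balance sheet:
  Assets:      Securities +€160B, Loans to banks −€310B, Foreign assets +€394B
  Liabilities: Bank reserves +€683B, Government deposits −€439B
Commercial banking system:
  Assets:      Reserves at CB +€683B, Securities −€160B, Foreign assets −€394B
  Liabilities: Checkable deposits +€439B, Borrowings from CB −€310B
Change in total bank assets = +€129 billion.

+€129 billion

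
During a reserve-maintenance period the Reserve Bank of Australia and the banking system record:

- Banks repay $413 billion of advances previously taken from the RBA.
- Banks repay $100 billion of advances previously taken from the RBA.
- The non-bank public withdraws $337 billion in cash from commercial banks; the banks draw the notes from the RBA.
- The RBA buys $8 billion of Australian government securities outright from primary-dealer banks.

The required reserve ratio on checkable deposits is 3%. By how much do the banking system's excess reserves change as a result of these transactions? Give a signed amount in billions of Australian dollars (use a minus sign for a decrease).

-$831.89 billion

Discount-window repayment $413 billion: reserves −$413B, deposits 0.
Discount-window repayment $100 billion: reserves −$100B, deposits 0.
Currency withdrawal $337 billion: reserves −$337B, deposits −$337B.
OMO purchase (from banks) $8 billion: reserves +$8B, deposits 0.
Totals: Δreserves = −$842B, Δdeposits = −$337B.
Δrequired reserves = 3% × −$337B = −$10.11B.
Δexcess reserves = Δreserves − Δrequired = −$842B − (−$10.11B) = -$831.89 billion.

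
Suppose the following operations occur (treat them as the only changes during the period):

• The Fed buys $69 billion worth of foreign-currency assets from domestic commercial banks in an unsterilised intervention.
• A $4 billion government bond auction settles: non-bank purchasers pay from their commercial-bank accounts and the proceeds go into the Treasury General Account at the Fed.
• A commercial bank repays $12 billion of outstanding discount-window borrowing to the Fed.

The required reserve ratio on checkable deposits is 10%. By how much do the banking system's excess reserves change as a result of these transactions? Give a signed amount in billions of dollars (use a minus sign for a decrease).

+$53.4 billion

FX purchase $69 billion: reserves +$69B, deposits 0.
Government account inflow $4 billion: reserves −$4B, deposits −$4B.
Discount-window repayment $12 billion: reserves −$12B, deposits 0.
Totals: Δreserves = +$53B, Δdeposits = −$4B.
Δrequired reserves = 10% × −$4B = −$0.4B.
Δexcess reserves = Δreserves − Δrequired = +$53B − (−$0.4B) = +$53.4 billion.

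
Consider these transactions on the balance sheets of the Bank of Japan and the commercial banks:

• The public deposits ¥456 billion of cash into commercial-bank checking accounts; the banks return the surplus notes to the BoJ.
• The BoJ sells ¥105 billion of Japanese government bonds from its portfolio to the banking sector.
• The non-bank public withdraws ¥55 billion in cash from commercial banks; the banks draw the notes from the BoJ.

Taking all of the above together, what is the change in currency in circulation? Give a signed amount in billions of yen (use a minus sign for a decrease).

Currency deposit ¥456 billion: notes return to the central bank → −¥456B.
OMO sale (to banks) ¥105 billion: no currency enters or leaves circulation → 0.
Currency withdrawal ¥55 billion: notes leave the central bank → +¥55B.
Net: −456 + 0 + 55 = -¥401 billion.

-¥401 billion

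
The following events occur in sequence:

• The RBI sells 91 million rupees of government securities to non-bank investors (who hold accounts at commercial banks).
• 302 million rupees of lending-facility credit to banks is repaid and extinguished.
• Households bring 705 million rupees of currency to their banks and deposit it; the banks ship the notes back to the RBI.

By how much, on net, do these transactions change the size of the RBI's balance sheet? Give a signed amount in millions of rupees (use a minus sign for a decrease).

Asset sale (to non-banks) 91 million rupees: an RBI asset is shed → −91M.
Discount-window repayment 302 million rupees: an RBI asset is shed → −302M.
Currency deposit 705 million rupees: only the composition of liabilities changes → 0.
Net: −91 − 302 + 0 = -393 million.

-393 million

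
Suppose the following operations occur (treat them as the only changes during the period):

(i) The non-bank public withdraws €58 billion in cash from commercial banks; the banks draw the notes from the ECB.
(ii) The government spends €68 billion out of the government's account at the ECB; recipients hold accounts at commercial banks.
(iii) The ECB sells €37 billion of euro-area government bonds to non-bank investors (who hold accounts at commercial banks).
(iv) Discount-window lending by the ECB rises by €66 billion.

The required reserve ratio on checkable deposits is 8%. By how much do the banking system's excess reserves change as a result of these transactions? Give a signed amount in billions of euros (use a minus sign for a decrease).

+€41.16 billion

Currency withdrawal €58 billion: reserves −€58B, deposits −€58B.
Government spending €68 billion: reserves +€68B, deposits +€68B.
Asset sale (to non-banks) €37 billion: reserves −€37B, deposits −€37B.
Discount-window loan €66 billion: reserves +€66B, deposits 0.
Totals: Δreserves = +€39B, Δdeposits = −€27B.
Δrequired reserves = 8% × −€27B = −€2.16B.
Δexcess reserves = Δreserves − Δrequired = +€39B − (−€2.16B) = +€41.16 billion.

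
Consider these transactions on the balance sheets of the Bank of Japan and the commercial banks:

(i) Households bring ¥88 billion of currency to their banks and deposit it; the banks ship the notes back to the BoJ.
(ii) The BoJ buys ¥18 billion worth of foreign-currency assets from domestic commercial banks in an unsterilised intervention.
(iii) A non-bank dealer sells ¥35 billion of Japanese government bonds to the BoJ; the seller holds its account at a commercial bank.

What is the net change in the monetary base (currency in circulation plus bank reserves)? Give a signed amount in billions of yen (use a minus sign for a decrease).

Currency deposit ¥88 billion: just a shift between currency and reserves — both are base money → 0.
FX purchase ¥18 billion: BoJ balance sheet expands → +¥18B.
Asset purchase (from non-banks) ¥35 billion: BoJ balance sheet expands → +¥35B.
Net: 0 + 18 + 35 = +¥53 billion.

+¥53 billion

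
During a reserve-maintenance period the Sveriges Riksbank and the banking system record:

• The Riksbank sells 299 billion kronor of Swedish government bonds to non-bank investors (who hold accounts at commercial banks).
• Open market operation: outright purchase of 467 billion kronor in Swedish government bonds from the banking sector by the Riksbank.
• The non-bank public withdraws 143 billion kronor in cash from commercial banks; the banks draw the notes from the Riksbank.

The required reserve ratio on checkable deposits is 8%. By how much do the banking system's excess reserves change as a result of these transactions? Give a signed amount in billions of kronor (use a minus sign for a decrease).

+60.36 billion

Asset sale (to non-banks) 299 billion kronor: reserves −299B, deposits −299B.
OMO purchase (from banks) 467 billion kronor: reserves +467B, deposits 0.
Currency withdrawal 143 billion kronor: reserves −143B, deposits −143B.
Totals: Δreserves = +25B, Δdeposits = −442B.
Δrequired reserves = 8% × −442B = −35.36B.
Δexcess reserves = Δreserves − Δrequired = +25B − (−35.36B) = +60.36 billion.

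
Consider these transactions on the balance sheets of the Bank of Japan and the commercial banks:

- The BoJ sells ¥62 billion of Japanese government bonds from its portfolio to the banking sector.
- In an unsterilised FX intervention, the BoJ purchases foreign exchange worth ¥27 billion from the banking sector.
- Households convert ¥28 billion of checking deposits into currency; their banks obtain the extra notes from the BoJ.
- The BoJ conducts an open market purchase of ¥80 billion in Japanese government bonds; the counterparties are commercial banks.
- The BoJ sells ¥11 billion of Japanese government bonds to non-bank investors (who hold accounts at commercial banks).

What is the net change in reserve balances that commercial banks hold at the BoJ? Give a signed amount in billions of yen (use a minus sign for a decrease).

OMO sale (to banks) ¥62 billion: the buying banks pay out of their reserve balances → −¥62B.
FX purchase ¥27 billion: the BoJ pays by crediting reserve accounts → +¥27B.
Currency withdrawal ¥28 billion: banks swap reserves for currency → −¥28B.
OMO purchase (from banks) ¥80 billion: the BoJ pays by crediting reserve accounts → +¥80B.
Asset sale (to non-banks) ¥11 billion: the non-bank buyers' banks settle from reserves → −¥11B.
Net: −62 + 27 − 28 + 80 − 11 = +¥6 billion.

+¥6 billion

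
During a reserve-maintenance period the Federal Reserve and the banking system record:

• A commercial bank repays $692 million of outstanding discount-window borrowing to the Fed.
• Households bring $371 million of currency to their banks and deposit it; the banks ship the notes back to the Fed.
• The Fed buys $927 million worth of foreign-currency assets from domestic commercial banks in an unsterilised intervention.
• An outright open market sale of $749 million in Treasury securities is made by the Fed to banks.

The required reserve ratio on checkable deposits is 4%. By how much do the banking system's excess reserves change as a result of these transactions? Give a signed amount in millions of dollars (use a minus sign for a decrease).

-$157.84 million

Discount-window repayment $692 million: reserves −$692M, deposits 0.
Currency deposit $371 million: reserves +$371M, deposits +$371M.
FX purchase $927 million: reserves +$927M, deposits 0.
OMO sale (to banks) $749 million: reserves −$749M, deposits 0.
Totals: Δreserves = −$143M, Δdeposits = +$371M.
Δrequired reserves = 4% × +$371M = +$14.84M.
Δexcess reserves = Δreserves − Δrequired = −$143M − (+$14.84M) = -$157.84 million.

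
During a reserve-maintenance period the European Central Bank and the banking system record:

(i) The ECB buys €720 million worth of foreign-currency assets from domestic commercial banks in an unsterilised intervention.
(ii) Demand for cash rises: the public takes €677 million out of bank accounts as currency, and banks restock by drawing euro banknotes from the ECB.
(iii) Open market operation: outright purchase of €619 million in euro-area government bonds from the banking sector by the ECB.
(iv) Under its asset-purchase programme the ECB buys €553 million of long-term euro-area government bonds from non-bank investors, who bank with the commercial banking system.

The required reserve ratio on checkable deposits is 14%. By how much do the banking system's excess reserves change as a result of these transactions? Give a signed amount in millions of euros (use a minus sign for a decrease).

+€1232.36 million

FX purchase €720 million: reserves +€720M, deposits 0.
Currency withdrawal €677 million: reserves −€677M, deposits −€677M.
OMO purchase (from banks) €619 million: reserves +€619M, deposits 0.
Asset purchase (from non-banks) €553 million: reserves +€553M, deposits +€553M.
Totals: Δreserves = +€1215M, Δdeposits = −€124M.
Δrequired reserves = 14% × −€124M = −€17.36M.
Δexcess reserves = Δreserves − Δrequired = +€1215M − (−€17.36M) = +€1232.36 million.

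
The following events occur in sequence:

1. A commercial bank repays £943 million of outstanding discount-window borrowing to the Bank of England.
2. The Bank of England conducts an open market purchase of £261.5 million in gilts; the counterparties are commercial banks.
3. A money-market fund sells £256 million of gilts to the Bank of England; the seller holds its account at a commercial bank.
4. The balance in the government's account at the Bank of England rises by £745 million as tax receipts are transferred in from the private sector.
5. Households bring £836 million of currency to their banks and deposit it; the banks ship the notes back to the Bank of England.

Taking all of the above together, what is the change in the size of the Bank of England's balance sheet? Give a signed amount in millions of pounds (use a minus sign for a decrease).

Discount-window repayment £943 million: a Bank of England asset is shed → −£943M.
OMO purchase (from banks) £261.5 million: a Bank of England asset is acquired → +£261.5M.
Asset purchase (from non-banks) £256 million: a Bank of England asset is acquired → +£256M.
Government account inflow £745 million: only the composition of liabilities changes → 0.
Currency deposit £836 million: only the composition of liabilities changes → 0.
Net: −943 + 261.5 + 256 + 0 + 0 = -£425.5 million.

-£425.5 million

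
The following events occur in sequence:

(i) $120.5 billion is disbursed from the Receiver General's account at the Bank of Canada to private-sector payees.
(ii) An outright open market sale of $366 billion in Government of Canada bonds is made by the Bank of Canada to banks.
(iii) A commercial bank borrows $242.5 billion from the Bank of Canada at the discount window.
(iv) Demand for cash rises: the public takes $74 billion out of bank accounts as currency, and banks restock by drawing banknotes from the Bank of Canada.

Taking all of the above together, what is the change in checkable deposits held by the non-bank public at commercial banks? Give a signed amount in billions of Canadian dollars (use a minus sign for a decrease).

+$46.5 billion

Government spending $120.5 billion: non-bank counterparties' bank balances rise → +$120.5B.
OMO sale (to banks) $366 billion: the counterparty is a bank, so public deposits are unchanged → 0.
Discount-window loan $242.5 billion: the counterparty is a bank, so public deposits are unchanged → 0.
Currency withdrawal $74 billion: non-bank counterparties' bank balances fall → −$74B.
Net: 120.5 + 0 + 0 − 74 = +$46.5 billion.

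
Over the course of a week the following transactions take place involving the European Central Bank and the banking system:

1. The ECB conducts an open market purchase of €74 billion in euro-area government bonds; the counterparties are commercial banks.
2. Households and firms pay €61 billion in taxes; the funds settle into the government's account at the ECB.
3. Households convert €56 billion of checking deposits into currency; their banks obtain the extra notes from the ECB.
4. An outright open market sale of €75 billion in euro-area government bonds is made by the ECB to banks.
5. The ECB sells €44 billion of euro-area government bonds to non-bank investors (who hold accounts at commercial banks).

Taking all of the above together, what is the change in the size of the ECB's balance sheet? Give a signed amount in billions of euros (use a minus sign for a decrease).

-€45 billion

ECB balance sheet:
  Assets:      Securities −€45B
  Liabilities: Bank reserves −€162B, Currency in circulation +€56B, Government deposits +€61B
Change in total ECB assets = -€45 billion.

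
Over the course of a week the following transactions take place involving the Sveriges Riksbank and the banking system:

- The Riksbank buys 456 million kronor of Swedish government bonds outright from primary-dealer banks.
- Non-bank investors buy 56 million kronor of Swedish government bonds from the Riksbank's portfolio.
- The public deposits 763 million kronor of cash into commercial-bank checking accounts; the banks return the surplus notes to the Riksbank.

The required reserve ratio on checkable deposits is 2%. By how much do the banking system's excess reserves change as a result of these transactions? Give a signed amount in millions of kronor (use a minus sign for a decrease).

OMO purchase (from banks) 456 million kronor: reserves +456M, deposits 0.
Asset sale (to non-banks) 56 million kronor: reserves −56M, deposits −56M.
Currency deposit 763 million kronor: reserves +763M, deposits +763M.
Totals: Δreserves = +1163M, Δdeposits = +707M.
Δrequired reserves = 2% × +707M = +14.14M.
Δexcess reserves = Δreserves − Δrequired = +1163M − (+14.14M) = +1148.86 million.

+1148.86 million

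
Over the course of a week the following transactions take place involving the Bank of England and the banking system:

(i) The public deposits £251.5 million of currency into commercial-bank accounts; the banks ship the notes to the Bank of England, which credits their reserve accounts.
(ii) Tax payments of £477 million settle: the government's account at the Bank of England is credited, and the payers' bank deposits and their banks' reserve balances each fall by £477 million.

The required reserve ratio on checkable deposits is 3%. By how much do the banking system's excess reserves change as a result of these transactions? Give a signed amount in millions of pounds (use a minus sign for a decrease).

-£218.735 million

Currency deposit £251.5 million: reserves +£251.5M, deposits +£251.5M.
Government account inflow £477 million: reserves −£477M, deposits −£477M.
Totals: Δreserves = −£225.5M, Δdeposits = −£225.5M.
Δrequired reserves = 3% × −£225.5M = −£6.765M.
Δexcess reserves = Δreserves − Δrequired = −£225.5M − (−£6.765M) = -£218.735 million.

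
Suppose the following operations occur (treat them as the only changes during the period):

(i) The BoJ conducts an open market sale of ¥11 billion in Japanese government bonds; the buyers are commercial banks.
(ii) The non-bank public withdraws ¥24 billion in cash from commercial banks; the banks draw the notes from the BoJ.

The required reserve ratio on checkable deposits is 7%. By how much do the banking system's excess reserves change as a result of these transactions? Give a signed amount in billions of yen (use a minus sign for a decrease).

OMO sale (to banks) ¥11 billion: reserves −¥11B, deposits 0.
Currency withdrawal ¥24 billion: reserves −¥24B, deposits −¥24B.
Totals: Δreserves = −¥35B, Δdeposits = −¥24B.
Δrequired reserves = 7% × −¥24B = −¥1.68B.
Δexcess reserves = Δreserves − Δrequired = −¥35B − (−¥1.68B) = -¥33.32 billion.

-¥33.32 billion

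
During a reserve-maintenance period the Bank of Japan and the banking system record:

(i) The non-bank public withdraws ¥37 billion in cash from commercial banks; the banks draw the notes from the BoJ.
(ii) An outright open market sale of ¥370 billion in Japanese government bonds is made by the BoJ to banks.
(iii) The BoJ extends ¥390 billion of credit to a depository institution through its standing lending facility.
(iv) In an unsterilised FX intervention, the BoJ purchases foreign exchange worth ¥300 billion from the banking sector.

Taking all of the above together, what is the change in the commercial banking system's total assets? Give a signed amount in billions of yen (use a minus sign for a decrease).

Currency withdrawal ¥37 billion: bank balance sheets shrink → −¥37B.
OMO sale (to banks) ¥370 billion: just an asset swap on bank balance sheets → 0.
Discount-window loan ¥390 billion: bank balance sheets expand → +¥390B.
FX purchase ¥300 billion: just an asset swap on bank balance sheets → 0.
Net: −37 + 0 + 390 + 0 = +¥353 billion.

+¥353 billion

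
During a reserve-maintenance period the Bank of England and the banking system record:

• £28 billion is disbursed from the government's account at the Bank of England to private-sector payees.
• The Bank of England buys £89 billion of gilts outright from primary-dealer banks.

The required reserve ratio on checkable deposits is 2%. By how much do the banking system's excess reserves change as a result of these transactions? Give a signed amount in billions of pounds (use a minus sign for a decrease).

Government spending £28 billion: reserves +£28B, deposits +£28B.
OMO purchase (from banks) £89 billion: reserves +£89B, deposits 0.
Totals: Δreserves = +£117B, Δdeposits = +£28B.
Δrequired reserves = 2% × +£28B = +£0.56B.
Δexcess reserves = Δreserves − Δrequired = +£117B − (+£0.56B) = +£116.44 billion.

+£116.44 billion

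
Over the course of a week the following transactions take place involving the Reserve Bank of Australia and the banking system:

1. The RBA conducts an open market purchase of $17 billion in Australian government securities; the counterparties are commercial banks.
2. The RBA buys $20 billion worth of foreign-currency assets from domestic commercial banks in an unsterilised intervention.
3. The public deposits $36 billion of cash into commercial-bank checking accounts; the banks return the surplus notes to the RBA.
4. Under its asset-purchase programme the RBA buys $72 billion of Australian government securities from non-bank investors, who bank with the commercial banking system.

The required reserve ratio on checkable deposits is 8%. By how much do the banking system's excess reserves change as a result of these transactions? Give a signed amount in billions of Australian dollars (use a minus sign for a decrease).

+$136.36 billion

OMO purchase (from banks) $17 billion: reserves +$17B, deposits 0.
FX purchase $20 billion: reserves +$20B, deposits 0.
Currency deposit $36 billion: reserves +$36B, deposits +$36B.
Asset purchase (from non-banks) $72 billion: reserves +$72B, deposits +$72B.
Totals: Δreserves = +$145B, Δdeposits = +$108B.
Δrequired reserves = 8% × +$108B = +$8.64B.
Δexcess reserves = Δreserves − Δrequired = +$145B − (+$8.64B) = +$136.36 billion.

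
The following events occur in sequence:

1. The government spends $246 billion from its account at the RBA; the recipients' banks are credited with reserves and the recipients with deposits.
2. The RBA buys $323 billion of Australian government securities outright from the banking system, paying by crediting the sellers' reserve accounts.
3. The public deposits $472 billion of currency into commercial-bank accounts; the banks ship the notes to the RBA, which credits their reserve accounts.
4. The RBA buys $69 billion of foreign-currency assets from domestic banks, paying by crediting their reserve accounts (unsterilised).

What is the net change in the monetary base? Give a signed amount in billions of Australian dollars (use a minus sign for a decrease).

RBA balance sheet:
  Assets:      Securities +$323B, Foreign assets +$69B
  Liabilities: Bank reserves +$1110B, Currency in circulation −$472B, Government deposits −$246B
Commercial banking system:
  Assets:      Reserves at CB +$1110B, Securities −$323B, Foreign assets −$69B
  Liabilities: Checkable deposits +$718B
Monetary base = currency + reserves: −$472B + (+$1110B) = +$638 billion.

+$638 billion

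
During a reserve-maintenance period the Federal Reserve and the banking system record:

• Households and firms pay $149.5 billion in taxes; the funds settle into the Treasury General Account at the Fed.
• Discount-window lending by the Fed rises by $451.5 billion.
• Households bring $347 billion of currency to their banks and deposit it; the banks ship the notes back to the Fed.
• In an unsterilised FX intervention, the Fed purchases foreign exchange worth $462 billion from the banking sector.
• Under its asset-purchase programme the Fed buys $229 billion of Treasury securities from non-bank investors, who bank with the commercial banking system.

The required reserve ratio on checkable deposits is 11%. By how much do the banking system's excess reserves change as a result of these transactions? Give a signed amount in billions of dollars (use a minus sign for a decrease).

+$1293.085 billion

Government account inflow $149.5 billion: reserves −$149.5B, deposits −$149.5B.
Discount-window loan $451.5 billion: reserves +$451.5B, deposits 0.
Currency deposit $347 billion: reserves +$347B, deposits +$347B.
FX purchase $462 billion: reserves +$462B, deposits 0.
Asset purchase (from non-banks) $229 billion: reserves +$229B, deposits +$229B.
Totals: Δreserves = +$1340B, Δdeposits = +$426.5B.
Δrequired reserves = 11% × +$426.5B = +$46.915B.
Δexcess reserves = Δreserves − Δrequired = +$1340B − (+$46.915B) = +$1293.085 billion.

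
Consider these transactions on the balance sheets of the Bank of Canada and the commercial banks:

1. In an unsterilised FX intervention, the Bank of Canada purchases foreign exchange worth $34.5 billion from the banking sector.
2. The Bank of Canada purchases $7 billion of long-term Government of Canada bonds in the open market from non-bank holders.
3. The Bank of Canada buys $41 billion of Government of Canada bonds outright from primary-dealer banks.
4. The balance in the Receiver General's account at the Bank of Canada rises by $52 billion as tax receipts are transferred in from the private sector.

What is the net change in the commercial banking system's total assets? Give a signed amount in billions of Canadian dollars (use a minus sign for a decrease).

FX purchase $34.5 billion: just an asset swap on bank balance sheets → 0.
Asset purchase (from non-banks) $7 billion: bank balance sheets expand → +$7B.
OMO purchase (from banks) $41 billion: just an asset swap on bank balance sheets → 0.
Government account inflow $52 billion: bank balance sheets shrink → −$52B.
Net: 0 + 7 + 0 − 52 = -$45 billion.

-$45 billion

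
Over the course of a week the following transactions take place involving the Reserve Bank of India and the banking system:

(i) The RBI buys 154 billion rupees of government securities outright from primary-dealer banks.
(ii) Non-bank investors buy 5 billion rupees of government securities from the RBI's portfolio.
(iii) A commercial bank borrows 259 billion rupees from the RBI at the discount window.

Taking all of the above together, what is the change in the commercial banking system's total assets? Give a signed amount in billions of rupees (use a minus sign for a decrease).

+254 billion

OMO purchase (from banks) 154 billion rupees: just an asset swap on bank balance sheets → 0.
Asset sale (to non-banks) 5 billion rupees: bank balance sheets shrink → −5B.
Discount-window loan 259 billion rupees: bank balance sheets expand → +259B.
Net: 0 − 5 + 259 = +254 billion.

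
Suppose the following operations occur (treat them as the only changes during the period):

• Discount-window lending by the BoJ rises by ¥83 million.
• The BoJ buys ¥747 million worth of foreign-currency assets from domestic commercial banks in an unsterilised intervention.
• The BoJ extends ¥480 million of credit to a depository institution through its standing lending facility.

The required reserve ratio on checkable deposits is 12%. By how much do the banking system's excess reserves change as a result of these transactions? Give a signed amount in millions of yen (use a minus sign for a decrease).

Discount-window loan ¥83 million: reserves +¥83M, deposits 0.
FX purchase ¥747 million: reserves +¥747M, deposits 0.
Discount-window loan ¥480 million: reserves +¥480M, deposits 0.
Totals: Δreserves = +¥1310M, Δdeposits = 0.
Δrequired reserves = 12% × 0 = 0.
Δexcess reserves = Δreserves − Δrequired = +¥1310M − (0) = +¥1310 million.

+¥1310 million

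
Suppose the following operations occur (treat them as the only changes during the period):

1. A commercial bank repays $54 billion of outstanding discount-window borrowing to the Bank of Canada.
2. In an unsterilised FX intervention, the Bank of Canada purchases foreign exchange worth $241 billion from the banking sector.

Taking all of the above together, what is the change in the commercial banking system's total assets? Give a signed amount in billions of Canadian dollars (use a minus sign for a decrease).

-$54 billion

Discount-window repayment $54 billion: bank balance sheets shrink → −$54B.
FX purchase $241 billion: just an asset swap on bank balance sheets → 0.
Net: −54 + 0 = -$54 billion.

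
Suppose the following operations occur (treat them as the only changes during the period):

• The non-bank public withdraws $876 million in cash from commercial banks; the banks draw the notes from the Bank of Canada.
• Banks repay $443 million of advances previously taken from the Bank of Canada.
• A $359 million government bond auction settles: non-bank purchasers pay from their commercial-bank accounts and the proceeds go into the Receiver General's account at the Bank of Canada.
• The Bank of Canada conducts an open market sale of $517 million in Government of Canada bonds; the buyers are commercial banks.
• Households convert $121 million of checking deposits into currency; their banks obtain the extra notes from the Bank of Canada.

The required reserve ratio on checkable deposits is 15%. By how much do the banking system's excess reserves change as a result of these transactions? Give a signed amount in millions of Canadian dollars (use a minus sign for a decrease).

Currency withdrawal $876 million: reserves −$876M, deposits −$876M.
Discount-window repayment $443 million: reserves −$443M, deposits 0.
Government account inflow $359 million: reserves −$359M, deposits −$359M.
OMO sale (to banks) $517 million: reserves −$517M, deposits 0.
Currency withdrawal $121 million: reserves −$121M, deposits −$121M.
Totals: Δreserves = −$2316M, Δdeposits = −$1356M.
Δrequired reserves = 15% × −$1356M = −$203.4M.
Δexcess reserves = Δreserves − Δrequired = −$2316M − (−$203.4M) = -$2112.6 million.

-$2112.6 million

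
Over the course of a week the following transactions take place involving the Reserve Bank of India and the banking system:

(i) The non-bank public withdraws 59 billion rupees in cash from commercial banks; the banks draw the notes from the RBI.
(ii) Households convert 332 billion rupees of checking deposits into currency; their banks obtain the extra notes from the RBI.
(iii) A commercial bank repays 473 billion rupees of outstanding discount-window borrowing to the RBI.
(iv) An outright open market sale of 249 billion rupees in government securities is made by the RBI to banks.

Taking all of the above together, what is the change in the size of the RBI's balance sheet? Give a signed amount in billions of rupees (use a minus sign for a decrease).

RBI balance sheet:
  Assets:      Securities −249B, Loans to banks −473B
  Liabilities: Bank reserves −1113B, Currency in circulation +391B
Commercial banking system:
  Assets:      Reserves at CB −1113B, Securities +249B
  Liabilities: Checkable deposits −391B, Borrowings from CB −473B
Change in total RBI assets = -722 billion.

-722 billion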